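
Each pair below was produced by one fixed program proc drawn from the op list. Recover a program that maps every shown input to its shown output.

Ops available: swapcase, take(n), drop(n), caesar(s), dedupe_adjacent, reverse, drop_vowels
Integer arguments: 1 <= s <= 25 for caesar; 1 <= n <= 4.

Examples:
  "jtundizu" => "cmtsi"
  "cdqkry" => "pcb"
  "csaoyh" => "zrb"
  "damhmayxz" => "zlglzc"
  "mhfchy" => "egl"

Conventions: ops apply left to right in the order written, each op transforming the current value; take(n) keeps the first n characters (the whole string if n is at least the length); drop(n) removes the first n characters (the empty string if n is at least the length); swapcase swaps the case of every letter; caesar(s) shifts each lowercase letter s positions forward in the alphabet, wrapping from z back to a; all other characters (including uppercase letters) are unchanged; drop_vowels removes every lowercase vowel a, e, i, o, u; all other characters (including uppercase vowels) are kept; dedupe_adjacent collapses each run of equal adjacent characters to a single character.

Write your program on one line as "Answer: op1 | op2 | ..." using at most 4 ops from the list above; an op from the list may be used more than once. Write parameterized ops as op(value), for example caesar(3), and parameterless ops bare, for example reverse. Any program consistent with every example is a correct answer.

reverse | caesar(25) | drop(3)

Check, running the answer program on each example:
  "jtundizu" -> "uzidnutj" -> "tyhcmtsi" -> "cmtsi"
  "cdqkry" -> "yrkqdc" -> "xqjpcb" -> "pcb"
  "csaoyh" -> "hyoasc" -> "gxnzrb" -> "zrb"
  "damhmayxz" -> "zxyamhmad" -> "ywxzlglzc" -> "zlglzc"
  "mhfchy" -> "yhcfhm" -> "xgbegl" -> "egl"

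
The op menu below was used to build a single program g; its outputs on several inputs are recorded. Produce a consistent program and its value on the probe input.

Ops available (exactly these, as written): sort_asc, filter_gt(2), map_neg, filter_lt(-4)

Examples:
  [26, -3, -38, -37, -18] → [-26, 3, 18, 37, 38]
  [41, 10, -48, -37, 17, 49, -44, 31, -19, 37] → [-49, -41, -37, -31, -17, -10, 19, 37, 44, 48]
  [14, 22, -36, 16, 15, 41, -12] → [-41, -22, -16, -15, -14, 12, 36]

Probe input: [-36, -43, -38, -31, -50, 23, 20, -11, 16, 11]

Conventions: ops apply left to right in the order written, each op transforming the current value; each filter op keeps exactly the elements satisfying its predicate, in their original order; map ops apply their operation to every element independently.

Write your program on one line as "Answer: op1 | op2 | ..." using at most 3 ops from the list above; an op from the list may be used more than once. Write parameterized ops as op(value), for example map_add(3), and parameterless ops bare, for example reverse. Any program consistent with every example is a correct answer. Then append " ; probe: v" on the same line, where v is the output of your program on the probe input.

map_neg | sort_asc ; probe: [-23, -20, -16, -11, 11, 31, 36, 38, 43, 50]

Check, running the answer program on each example:
  [26, -3, -38, -37, -18] -> [-26, 3, 38, 37, 18] -> [-26, 3, 18, 37, 38]
  [41, 10, -48, -37, 17, 49, -44, 31, -19, 37] -> [-41, -10, 48, 37, -17, -49, 44, -31, 19, -37] -> [-49, -41, -37, -31, -17, -10, 19, 37, 44, 48]
  [14, 22, -36, 16, 15, 41, -12] -> [-14, -22, 36, -16, -15, -41, 12] -> [-41, -22, -16, -15, -14, 12, 36]
  probe: [-36, -43, -38, -31, -50, 23, 20, -11, 16, 11] -> [36, 43, 38, 31, 50, -23, -20, 11, -16, -11] -> [-23, -20, -16, -11, 11, 31, 36, 38, 43, 50]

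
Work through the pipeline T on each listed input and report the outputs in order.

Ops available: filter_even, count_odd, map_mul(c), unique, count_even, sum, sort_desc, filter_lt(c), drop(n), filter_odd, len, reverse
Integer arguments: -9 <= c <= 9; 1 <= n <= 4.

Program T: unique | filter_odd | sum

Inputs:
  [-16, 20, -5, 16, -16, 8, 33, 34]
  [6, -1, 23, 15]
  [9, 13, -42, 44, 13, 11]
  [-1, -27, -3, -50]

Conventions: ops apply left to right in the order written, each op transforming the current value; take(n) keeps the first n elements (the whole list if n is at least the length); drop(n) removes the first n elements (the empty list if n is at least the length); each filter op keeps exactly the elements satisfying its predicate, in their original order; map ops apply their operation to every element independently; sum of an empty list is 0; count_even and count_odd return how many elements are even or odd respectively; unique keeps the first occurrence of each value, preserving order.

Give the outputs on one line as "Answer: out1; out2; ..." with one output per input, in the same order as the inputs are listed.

Execution, op by op:
  [-16, 20, -5, 16, -16, 8, 33, 34] -> [-16, 20, -5, 16, 8, 33, 34] -> [-5, 33] -> 28
  [6, -1, 23, 15] -> [6, -1, 23, 15] -> [-1, 23, 15] -> 37
  [9, 13, -42, 44, 13, 11] -> [9, 13, -42, 44, 11] -> [9, 13, 11] -> 33
  [-1, -27, -3, -50] -> [-1, -27, -3, -50] -> [-1, -27, -3] -> -31

28; 37; 33; -31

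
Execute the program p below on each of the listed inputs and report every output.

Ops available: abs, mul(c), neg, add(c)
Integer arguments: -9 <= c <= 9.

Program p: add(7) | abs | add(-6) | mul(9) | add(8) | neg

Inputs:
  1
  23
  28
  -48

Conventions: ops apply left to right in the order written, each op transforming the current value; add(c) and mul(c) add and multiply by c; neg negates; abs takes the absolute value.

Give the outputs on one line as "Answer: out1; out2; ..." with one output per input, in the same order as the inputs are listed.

-26; -224; -269; -323

Execution, op by op:
  1 -> 8 -> 8 -> 2 -> 18 -> 26 -> -26
  23 -> 30 -> 30 -> 24 -> 216 -> 224 -> -224
  28 -> 35 -> 35 -> 29 -> 261 -> 269 -> -269
  -48 -> -41 -> 41 -> 35 -> 315 -> 323 -> -323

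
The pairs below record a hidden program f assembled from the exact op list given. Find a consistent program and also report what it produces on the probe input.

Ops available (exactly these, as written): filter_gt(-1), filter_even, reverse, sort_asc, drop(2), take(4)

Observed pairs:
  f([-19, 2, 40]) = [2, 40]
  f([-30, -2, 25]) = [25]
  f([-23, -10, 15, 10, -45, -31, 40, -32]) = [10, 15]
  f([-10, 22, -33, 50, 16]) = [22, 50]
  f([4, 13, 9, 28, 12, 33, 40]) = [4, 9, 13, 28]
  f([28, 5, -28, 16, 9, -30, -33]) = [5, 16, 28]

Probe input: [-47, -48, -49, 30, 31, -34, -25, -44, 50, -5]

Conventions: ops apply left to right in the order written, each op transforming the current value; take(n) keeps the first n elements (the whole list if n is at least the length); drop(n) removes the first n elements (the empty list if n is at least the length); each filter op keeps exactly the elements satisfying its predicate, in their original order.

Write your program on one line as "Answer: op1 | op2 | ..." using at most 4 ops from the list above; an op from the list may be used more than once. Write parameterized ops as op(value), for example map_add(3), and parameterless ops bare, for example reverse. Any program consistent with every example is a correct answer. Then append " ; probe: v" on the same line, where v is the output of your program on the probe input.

take(4) | sort_asc | filter_gt(-1) ; probe: [30]

Check, running the answer program on each example:
  [-19, 2, 40] -> [-19, 2, 40] -> [-19, 2, 40] -> [2, 40]
  [-30, -2, 25] -> [-30, -2, 25] -> [-30, -2, 25] -> [25]
  [-23, -10, 15, 10, -45, -31, 40, -32] -> [-23, -10, 15, 10] -> [-23, -10, 10, 15] -> [10, 15]
  [-10, 22, -33, 50, 16] -> [-10, 22, -33, 50] -> [-33, -10, 22, 50] -> [22, 50]
  [4, 13, 9, 28, 12, 33, 40] -> [4, 13, 9, 28] -> [4, 9, 13, 28] -> [4, 9, 13, 28]
  [28, 5, -28, 16, 9, -30, -33] -> [28, 5, -28, 16] -> [-28, 5, 16, 28] -> [5, 16, 28]
  probe: [-47, -48, -49, 30, 31, -34, -25, -44, 50, -5] -> [-47, -48, -49, 30] -> [-49, -48, -47, 30] -> [30]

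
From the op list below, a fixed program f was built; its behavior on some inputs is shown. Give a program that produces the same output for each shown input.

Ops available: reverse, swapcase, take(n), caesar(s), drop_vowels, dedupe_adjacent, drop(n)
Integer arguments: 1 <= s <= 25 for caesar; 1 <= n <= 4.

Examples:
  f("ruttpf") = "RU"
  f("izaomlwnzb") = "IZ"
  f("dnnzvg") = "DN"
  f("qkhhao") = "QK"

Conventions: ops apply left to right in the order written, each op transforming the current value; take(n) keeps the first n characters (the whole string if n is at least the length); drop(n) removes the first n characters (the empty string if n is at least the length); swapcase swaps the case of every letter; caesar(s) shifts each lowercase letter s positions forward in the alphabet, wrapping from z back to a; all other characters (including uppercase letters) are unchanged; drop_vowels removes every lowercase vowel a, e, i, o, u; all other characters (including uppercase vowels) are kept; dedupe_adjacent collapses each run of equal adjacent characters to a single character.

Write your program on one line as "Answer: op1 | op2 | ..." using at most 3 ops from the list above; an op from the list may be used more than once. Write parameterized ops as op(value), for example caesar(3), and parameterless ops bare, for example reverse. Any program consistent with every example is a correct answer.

swapcase | take(2)

Check, running the answer program on each example:
  "ruttpf" -> "RUTTPF" -> "RU"
  "izaomlwnzb" -> "IZAOMLWNZB" -> "IZ"
  "dnnzvg" -> "DNNZVG" -> "DN"
  "qkhhao" -> "QKHHAO" -> "QK"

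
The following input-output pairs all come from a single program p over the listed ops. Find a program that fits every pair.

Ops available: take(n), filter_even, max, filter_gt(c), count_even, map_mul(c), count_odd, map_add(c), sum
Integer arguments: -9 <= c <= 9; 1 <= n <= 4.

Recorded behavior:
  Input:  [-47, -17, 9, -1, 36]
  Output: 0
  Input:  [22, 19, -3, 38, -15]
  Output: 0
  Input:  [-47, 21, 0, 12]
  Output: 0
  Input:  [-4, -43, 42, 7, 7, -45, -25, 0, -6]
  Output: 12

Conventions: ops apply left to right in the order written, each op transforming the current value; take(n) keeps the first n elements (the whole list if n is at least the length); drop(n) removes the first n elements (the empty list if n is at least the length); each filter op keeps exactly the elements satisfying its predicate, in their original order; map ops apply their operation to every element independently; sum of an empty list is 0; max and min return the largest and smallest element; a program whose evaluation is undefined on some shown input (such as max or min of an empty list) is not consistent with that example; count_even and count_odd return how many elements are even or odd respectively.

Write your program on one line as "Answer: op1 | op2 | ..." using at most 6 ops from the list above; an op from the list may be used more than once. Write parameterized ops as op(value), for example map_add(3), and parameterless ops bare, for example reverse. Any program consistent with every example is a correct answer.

map_mul(-3) | filter_gt(0) | take(1) | filter_even | sum

Check, running the answer program on each example:
  [-47, -17, 9, -1, 36] -> [141, 51, -27, 3, -108] -> [141, 51, 3] -> [141] -> [] -> 0
  [22, 19, -3, 38, -15] -> [-66, -57, 9, -114, 45] -> [9, 45] -> [9] -> [] -> 0
  [-47, 21, 0, 12] -> [141, -63, 0, -36] -> [141] -> [141] -> [] -> 0
  [-4, -43, 42, 7, 7, -45, -25, 0, -6] -> [12, 129, -126, -21, -21, 135, 75, 0, 18] -> [12, 129, 135, 75, 18] -> [12] -> [12] -> 12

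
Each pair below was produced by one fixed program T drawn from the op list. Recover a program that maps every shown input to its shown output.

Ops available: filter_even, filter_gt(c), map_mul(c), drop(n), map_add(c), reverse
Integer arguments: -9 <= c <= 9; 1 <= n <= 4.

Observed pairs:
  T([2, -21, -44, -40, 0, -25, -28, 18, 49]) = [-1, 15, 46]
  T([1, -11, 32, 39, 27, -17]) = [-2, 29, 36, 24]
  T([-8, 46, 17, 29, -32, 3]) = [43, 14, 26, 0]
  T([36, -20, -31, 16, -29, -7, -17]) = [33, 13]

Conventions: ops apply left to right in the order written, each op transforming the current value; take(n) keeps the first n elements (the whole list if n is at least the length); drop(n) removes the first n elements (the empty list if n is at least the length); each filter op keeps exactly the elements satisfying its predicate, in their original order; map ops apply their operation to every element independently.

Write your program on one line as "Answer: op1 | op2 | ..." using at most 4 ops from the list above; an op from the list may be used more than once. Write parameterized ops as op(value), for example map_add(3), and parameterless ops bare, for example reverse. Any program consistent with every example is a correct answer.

reverse | map_add(-3) | reverse | filter_gt(-3)

Check, running the answer program on each example:
  [2, -21, -44, -40, 0, -25, -28, 18, 49] -> [49, 18, -28, -25, 0, -40, -44, -21, 2] -> [46, 15, -31, -28, -3, -43, -47, -24, -1] -> [-1, -24, -47, -43, -3, -28, -31, 15, 46] -> [-1, 15, 46]
  [1, -11, 32, 39, 27, -17] -> [-17, 27, 39, 32, -11, 1] -> [-20, 24, 36, 29, -14, -2] -> [-2, -14, 29, 36, 24, -20] -> [-2, 29, 36, 24]
  [-8, 46, 17, 29, -32, 3] -> [3, -32, 29, 17, 46, -8] -> [0, -35, 26, 14, 43, -11] -> [-11, 43, 14, 26, -35, 0] -> [43, 14, 26, 0]
  [36, -20, -31, 16, -29, -7, -17] -> [-17, -7, -29, 16, -31, -20, 36] -> [-20, -10, -32, 13, -34, -23, 33] -> [33, -23, -34, 13, -32, -10, -20] -> [33, 13]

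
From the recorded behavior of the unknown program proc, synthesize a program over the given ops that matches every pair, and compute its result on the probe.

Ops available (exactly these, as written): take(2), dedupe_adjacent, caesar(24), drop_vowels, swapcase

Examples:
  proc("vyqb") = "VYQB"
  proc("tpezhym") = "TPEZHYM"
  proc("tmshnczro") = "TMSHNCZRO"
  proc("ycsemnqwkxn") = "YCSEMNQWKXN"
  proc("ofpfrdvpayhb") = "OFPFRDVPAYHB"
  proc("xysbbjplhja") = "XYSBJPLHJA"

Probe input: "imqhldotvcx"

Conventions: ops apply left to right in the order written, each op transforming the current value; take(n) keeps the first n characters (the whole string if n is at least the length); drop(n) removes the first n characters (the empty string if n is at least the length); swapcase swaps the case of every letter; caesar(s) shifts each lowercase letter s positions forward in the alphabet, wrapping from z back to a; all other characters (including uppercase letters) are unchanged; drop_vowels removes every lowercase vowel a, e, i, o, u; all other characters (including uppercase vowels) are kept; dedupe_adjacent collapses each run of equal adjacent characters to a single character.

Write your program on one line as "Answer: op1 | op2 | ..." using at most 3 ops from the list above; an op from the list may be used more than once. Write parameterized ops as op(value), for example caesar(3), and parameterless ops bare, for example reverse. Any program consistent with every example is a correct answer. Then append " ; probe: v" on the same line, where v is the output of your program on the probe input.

swapcase | dedupe_adjacent ; probe: "IMQHLDOTVCX"

Check, running the answer program on each example:
  "vyqb" -> "VYQB" -> "VYQB"
  "tpezhym" -> "TPEZHYM" -> "TPEZHYM"
  "tmshnczro" -> "TMSHNCZRO" -> "TMSHNCZRO"
  "ycsemnqwkxn" -> "YCSEMNQWKXN" -> "YCSEMNQWKXN"
  "ofpfrdvpayhb" -> "OFPFRDVPAYHB" -> "OFPFRDVPAYHB"
  "xysbbjplhja" -> "XYSBBJPLHJA" -> "XYSBJPLHJA"
  probe: "imqhldotvcx" -> "IMQHLDOTVCX" -> "IMQHLDOTVCX"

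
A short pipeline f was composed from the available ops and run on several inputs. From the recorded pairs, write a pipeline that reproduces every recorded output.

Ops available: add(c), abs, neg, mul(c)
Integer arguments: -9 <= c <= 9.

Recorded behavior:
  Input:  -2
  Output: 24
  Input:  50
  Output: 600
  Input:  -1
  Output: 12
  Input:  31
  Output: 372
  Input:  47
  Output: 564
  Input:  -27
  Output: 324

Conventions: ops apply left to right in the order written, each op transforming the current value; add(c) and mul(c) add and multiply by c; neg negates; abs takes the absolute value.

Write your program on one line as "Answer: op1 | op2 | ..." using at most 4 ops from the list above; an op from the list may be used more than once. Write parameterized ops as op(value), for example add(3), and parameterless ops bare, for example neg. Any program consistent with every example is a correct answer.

mul(-6) | neg | mul(-2) | abs

Check, running the answer program on each example:
  -2 -> 12 -> -12 -> 24 -> 24
  50 -> -300 -> 300 -> -600 -> 600
  -1 -> 6 -> -6 -> 12 -> 12
  31 -> -186 -> 186 -> -372 -> 372
  47 -> -282 -> 282 -> -564 -> 564
  -27 -> 162 -> -162 -> 324 -> 324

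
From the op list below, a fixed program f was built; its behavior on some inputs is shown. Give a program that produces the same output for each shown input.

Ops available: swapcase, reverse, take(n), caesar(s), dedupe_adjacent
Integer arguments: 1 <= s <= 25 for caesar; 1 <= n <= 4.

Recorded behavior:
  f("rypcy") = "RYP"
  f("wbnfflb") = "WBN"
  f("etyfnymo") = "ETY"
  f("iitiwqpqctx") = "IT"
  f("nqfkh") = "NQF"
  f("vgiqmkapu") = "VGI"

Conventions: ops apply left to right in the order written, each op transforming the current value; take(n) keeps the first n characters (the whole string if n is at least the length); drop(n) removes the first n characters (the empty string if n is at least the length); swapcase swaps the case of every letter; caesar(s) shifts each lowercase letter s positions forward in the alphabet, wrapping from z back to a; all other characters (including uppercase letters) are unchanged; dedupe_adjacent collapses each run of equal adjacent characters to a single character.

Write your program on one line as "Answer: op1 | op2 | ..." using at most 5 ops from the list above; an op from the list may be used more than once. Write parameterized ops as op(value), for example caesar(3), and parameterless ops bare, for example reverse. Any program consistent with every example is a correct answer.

swapcase | take(4) | take(3) | dedupe_adjacent

Check, running the answer program on each example:
  "rypcy" -> "RYPCY" -> "RYPC" -> "RYP" -> "RYP"
  "wbnfflb" -> "WBNFFLB" -> "WBNF" -> "WBN" -> "WBN"
  "etyfnymo" -> "ETYFNYMO" -> "ETYF" -> "ETY" -> "ETY"
  "iitiwqpqctx" -> "IITIWQPQCTX" -> "IITI" -> "IIT" -> "IT"
  "nqfkh" -> "NQFKH" -> "NQFK" -> "NQF" -> "NQF"
  "vgiqmkapu" -> "VGIQMKAPU" -> "VGIQ" -> "VGI" -> "VGI"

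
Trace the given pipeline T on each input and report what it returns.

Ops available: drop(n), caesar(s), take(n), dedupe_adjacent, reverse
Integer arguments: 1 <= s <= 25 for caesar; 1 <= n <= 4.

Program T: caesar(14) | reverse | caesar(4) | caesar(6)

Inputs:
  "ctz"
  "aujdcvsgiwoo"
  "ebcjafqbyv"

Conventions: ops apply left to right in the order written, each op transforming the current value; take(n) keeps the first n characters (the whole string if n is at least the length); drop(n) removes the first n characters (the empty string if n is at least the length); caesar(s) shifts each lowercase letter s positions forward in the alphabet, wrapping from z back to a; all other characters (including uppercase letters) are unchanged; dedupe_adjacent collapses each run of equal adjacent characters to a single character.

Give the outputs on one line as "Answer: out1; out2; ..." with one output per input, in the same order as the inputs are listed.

"xra"; "mmugeqtabhsy"; "twzodyhazc"

Execution, op by op:
  "ctz" -> "qhn" -> "nhq" -> "rlu" -> "xra"
  "aujdcvsgiwoo" -> "oixrqjguwkcc" -> "cckwugjqrxio" -> "ggoayknuvbms" -> "mmugeqtabhsy"
  "ebcjafqbyv" -> "spqxotepmj" -> "jmpetoxqps" -> "nqtixsbutw" -> "twzodyhazc"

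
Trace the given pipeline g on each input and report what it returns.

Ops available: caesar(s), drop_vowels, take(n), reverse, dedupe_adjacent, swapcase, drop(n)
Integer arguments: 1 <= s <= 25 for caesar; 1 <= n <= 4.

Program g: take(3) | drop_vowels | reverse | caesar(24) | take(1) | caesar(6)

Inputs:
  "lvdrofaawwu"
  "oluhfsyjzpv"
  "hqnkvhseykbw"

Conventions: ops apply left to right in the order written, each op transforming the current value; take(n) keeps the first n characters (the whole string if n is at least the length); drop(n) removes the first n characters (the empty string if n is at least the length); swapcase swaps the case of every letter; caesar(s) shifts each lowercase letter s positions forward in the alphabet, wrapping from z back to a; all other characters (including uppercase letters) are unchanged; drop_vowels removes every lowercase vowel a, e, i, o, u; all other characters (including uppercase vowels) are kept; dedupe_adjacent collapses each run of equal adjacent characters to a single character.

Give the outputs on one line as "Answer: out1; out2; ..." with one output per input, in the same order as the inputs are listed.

"h"; "p"; "r"

Execution, op by op:
  "lvdrofaawwu" -> "lvd" -> "lvd" -> "dvl" -> "btj" -> "b" -> "h"
  "oluhfsyjzpv" -> "olu" -> "l" -> "l" -> "j" -> "j" -> "p"
  "hqnkvhseykbw" -> "hqn" -> "hqn" -> "nqh" -> "lof" -> "l" -> "r"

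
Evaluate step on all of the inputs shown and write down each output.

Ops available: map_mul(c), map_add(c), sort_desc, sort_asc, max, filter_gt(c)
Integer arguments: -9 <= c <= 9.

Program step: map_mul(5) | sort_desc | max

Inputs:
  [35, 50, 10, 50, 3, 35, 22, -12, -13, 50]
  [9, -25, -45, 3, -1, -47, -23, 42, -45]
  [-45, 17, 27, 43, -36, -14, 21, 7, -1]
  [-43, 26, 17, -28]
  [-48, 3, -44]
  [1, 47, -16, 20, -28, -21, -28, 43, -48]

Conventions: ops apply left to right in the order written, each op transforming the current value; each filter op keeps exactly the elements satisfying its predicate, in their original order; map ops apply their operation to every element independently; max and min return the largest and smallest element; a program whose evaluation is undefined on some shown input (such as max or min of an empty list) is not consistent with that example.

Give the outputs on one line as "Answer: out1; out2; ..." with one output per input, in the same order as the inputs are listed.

Execution, op by op:
  [35, 50, 10, 50, 3, 35, 22, -12, -13, 50] -> [175, 250, 50, 250, 15, 175, 110, -60, -65, 250] -> [250, 250, 250, 175, 175, 110, 50, 15, -60, -65] -> 250
  [9, -25, -45, 3, -1, -47, -23, 42, -45] -> [45, -125, -225, 15, -5, -235, -115, 210, -225] -> [210, 45, 15, -5, -115, -125, -225, -225, -235] -> 210
  [-45, 17, 27, 43, -36, -14, 21, 7, -1] -> [-225, 85, 135, 215, -180, -70, 105, 35, -5] -> [215, 135, 105, 85, 35, -5, -70, -180, -225] -> 215
  [-43, 26, 17, -28] -> [-215, 130, 85, -140] -> [130, 85, -140, -215] -> 130
  [-48, 3, -44] -> [-240, 15, -220] -> [15, -220, -240] -> 15
  [1, 47, -16, 20, -28, -21, -28, 43, -48] -> [5, 235, -80, 100, -140, -105, -140, 215, -240] -> [235, 215, 100, 5, -80, -105, -140, -140, -240] -> 235

250; 210; 215; 130; 15; 235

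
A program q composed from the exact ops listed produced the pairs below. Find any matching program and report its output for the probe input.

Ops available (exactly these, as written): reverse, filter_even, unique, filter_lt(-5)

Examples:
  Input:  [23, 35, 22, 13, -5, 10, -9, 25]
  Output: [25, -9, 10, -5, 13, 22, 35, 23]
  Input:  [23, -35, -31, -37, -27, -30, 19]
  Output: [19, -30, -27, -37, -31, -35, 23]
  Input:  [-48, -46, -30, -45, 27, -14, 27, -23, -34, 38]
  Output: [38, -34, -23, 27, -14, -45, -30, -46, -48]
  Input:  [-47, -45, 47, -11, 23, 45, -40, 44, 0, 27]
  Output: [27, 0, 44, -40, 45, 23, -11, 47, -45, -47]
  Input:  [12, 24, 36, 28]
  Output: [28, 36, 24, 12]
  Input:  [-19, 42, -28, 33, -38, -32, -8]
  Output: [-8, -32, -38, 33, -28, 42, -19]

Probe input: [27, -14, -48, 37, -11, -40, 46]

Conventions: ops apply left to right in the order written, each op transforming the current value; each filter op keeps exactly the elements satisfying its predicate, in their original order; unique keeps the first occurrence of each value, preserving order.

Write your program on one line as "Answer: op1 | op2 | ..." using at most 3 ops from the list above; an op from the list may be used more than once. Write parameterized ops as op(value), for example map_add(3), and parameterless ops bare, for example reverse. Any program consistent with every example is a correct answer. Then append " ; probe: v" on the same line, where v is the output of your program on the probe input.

reverse | unique ; probe: [46, -40, -11, 37, -48, -14, 27]

Check, running the answer program on each example:
  [23, 35, 22, 13, -5, 10, -9, 25] -> [25, -9, 10, -5, 13, 22, 35, 23] -> [25, -9, 10, -5, 13, 22, 35, 23]
  [23, -35, -31, -37, -27, -30, 19] -> [19, -30, -27, -37, -31, -35, 23] -> [19, -30, -27, -37, -31, -35, 23]
  [-48, -46, -30, -45, 27, -14, 27, -23, -34, 38] -> [38, -34, -23, 27, -14, 27, -45, -30, -46, -48] -> [38, -34, -23, 27, -14, -45, -30, -46, -48]
  [-47, -45, 47, -11, 23, 45, -40, 44, 0, 27] -> [27, 0, 44, -40, 45, 23, -11, 47, -45, -47] -> [27, 0, 44, -40, 45, 23, -11, 47, -45, -47]
  [12, 24, 36, 28] -> [28, 36, 24, 12] -> [28, 36, 24, 12]
  [-19, 42, -28, 33, -38, -32, -8] -> [-8, -32, -38, 33, -28, 42, -19] -> [-8, -32, -38, 33, -28, 42, -19]
  probe: [27, -14, -48, 37, -11, -40, 46] -> [46, -40, -11, 37, -48, -14, 27] -> [46, -40, -11, 37, -48, -14, 27]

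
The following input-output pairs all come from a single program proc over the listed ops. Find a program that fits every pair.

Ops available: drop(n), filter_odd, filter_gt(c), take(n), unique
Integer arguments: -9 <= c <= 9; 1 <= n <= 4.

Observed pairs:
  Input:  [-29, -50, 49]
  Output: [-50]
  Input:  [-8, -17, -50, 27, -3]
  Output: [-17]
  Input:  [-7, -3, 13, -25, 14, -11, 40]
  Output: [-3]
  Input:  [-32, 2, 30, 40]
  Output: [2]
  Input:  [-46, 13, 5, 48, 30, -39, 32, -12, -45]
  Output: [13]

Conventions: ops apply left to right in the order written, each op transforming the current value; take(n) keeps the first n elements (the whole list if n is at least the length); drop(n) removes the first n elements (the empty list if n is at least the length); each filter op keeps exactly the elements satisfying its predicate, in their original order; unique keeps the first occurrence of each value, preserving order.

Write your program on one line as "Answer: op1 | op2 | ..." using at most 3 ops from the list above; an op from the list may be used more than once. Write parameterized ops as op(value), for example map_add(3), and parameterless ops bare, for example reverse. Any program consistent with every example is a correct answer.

drop(1) | take(2) | take(1)

Check, running the answer program on each example:
  [-29, -50, 49] -> [-50, 49] -> [-50, 49] -> [-50]
  [-8, -17, -50, 27, -3] -> [-17, -50, 27, -3] -> [-17, -50] -> [-17]
  [-7, -3, 13, -25, 14, -11, 40] -> [-3, 13, -25, 14, -11, 40] -> [-3, 13] -> [-3]
  [-32, 2, 30, 40] -> [2, 30, 40] -> [2, 30] -> [2]
  [-46, 13, 5, 48, 30, -39, 32, -12, -45] -> [13, 5, 48, 30, -39, 32, -12, -45] -> [13, 5] -> [13]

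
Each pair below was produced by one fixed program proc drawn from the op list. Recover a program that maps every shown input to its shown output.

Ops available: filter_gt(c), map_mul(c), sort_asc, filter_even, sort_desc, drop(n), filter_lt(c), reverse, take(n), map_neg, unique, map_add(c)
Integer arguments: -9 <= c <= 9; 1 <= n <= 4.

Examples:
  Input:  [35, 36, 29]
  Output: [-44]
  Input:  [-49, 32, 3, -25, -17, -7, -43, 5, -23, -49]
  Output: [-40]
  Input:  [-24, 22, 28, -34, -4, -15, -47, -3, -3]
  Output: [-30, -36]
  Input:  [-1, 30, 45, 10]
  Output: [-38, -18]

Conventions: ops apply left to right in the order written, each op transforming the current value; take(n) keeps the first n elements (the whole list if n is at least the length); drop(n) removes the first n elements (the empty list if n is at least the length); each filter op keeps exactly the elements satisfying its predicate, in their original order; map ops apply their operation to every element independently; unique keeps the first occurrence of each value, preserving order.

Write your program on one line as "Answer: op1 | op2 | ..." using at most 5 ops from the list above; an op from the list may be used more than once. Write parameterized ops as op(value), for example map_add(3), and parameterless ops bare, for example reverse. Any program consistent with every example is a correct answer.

map_add(8) | map_neg | filter_lt(-2) | filter_even | filter_lt(-7)

Check, running the answer program on each example:
  [35, 36, 29] -> [43, 44, 37] -> [-43, -44, -37] -> [-43, -44, -37] -> [-44] -> [-44]
  [-49, 32, 3, -25, -17, -7, -43, 5, -23, -49] -> [-41, 40, 11, -17, -9, 1, -35, 13, -15, -41] -> [41, -40, -11, 17, 9, -1, 35, -13, 15, 41] -> [-40, -11, -13] -> [-40] -> [-40]
  [-24, 22, 28, -34, -4, -15, -47, -3, -3] -> [-16, 30, 36, -26, 4, -7, -39, 5, 5] -> [16, -30, -36, 26, -4, 7, 39, -5, -5] -> [-30, -36, -4, -5, -5] -> [-30, -36, -4] -> [-30, -36]
  [-1, 30, 45, 10] -> [7, 38, 53, 18] -> [-7, -38, -53, -18] -> [-7, -38, -53, -18] -> [-38, -18] -> [-38, -18]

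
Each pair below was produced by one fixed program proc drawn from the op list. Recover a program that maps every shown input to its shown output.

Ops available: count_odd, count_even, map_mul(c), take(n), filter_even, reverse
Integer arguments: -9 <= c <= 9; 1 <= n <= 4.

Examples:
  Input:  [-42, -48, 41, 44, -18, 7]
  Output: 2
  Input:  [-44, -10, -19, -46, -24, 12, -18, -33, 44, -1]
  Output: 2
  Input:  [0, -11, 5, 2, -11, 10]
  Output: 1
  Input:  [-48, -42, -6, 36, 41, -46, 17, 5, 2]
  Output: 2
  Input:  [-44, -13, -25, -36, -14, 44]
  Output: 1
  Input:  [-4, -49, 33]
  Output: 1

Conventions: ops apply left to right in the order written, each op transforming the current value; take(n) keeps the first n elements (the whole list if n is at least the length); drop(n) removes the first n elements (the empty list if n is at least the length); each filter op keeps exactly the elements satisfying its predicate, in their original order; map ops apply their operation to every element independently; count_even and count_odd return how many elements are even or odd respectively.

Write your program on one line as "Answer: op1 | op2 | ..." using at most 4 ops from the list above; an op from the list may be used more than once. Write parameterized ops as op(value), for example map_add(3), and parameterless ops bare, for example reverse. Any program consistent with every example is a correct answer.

take(2) | reverse | filter_even | count_even

Check, running the answer program on each example:
  [-42, -48, 41, 44, -18, 7] -> [-42, -48] -> [-48, -42] -> [-48, -42] -> 2
  [-44, -10, -19, -46, -24, 12, -18, -33, 44, -1] -> [-44, -10] -> [-10, -44] -> [-10, -44] -> 2
  [0, -11, 5, 2, -11, 10] -> [0, -11] -> [-11, 0] -> [0] -> 1
  [-48, -42, -6, 36, 41, -46, 17, 5, 2] -> [-48, -42] -> [-42, -48] -> [-42, -48] -> 2
  [-44, -13, -25, -36, -14, 44] -> [-44, -13] -> [-13, -44] -> [-44] -> 1
  [-4, -49, 33] -> [-4, -49] -> [-49, -4] -> [-4] -> 1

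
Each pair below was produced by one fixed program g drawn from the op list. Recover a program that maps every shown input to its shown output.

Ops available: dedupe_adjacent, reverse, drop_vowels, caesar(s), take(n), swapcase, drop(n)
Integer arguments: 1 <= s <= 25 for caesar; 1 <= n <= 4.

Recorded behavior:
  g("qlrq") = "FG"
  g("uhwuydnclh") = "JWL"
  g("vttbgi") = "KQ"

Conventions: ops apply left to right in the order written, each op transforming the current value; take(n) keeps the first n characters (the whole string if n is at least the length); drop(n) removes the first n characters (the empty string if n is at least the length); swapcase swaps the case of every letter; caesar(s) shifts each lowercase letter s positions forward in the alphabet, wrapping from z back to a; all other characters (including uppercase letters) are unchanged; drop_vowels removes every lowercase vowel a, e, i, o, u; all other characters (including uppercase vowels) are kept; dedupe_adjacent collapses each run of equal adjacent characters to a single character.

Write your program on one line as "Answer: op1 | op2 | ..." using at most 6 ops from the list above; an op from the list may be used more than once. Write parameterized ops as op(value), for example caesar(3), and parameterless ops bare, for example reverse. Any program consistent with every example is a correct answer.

dedupe_adjacent | take(3) | caesar(15) | drop_vowels | swapcase

Check, running the answer program on each example:
  "qlrq" -> "qlrq" -> "qlr" -> "fag" -> "fg" -> "FG"
  "uhwuydnclh" -> "uhwuydnclh" -> "uhw" -> "jwl" -> "jwl" -> "JWL"
  "vttbgi" -> "vtbgi" -> "vtb" -> "kiq" -> "kq" -> "KQ"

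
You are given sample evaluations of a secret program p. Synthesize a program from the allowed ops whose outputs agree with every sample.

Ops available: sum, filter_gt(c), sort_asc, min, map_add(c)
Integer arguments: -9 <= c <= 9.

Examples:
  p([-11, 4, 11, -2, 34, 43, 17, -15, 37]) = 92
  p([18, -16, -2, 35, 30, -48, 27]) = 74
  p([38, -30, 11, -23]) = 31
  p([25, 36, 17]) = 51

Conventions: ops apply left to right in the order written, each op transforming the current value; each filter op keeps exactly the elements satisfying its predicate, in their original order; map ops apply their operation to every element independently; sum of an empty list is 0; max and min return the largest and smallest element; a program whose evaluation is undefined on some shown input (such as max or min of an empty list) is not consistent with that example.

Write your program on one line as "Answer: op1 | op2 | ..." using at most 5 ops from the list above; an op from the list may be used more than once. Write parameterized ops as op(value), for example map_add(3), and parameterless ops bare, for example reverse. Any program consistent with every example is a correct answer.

sort_asc | map_add(-9) | filter_gt(-9) | sum

Check, running the answer program on each example:
  [-11, 4, 11, -2, 34, 43, 17, -15, 37] -> [-15, -11, -2, 4, 11, 17, 34, 37, 43] -> [-24, -20, -11, -5, 2, 8, 25, 28, 34] -> [-5, 2, 8, 25, 28, 34] -> 92
  [18, -16, -2, 35, 30, -48, 27] -> [-48, -16, -2, 18, 27, 30, 35] -> [-57, -25, -11, 9, 18, 21, 26] -> [9, 18, 21, 26] -> 74
  [38, -30, 11, -23] -> [-30, -23, 11, 38] -> [-39, -32, 2, 29] -> [2, 29] -> 31
  [25, 36, 17] -> [17, 25, 36] -> [8, 16, 27] -> [8, 16, 27] -> 51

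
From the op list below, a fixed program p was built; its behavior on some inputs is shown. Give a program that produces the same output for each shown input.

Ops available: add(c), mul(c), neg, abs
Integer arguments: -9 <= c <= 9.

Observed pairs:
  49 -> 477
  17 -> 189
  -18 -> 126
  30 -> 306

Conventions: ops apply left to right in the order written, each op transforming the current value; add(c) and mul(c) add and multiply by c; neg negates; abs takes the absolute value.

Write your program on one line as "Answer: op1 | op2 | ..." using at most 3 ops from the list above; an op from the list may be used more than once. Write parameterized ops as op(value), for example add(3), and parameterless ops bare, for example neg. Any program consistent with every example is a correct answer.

add(4) | mul(-9) | abs

Check, running the answer program on each example:
  49 -> 53 -> -477 -> 477
  17 -> 21 -> -189 -> 189
  -18 -> -14 -> 126 -> 126
  30 -> 34 -> -306 -> 306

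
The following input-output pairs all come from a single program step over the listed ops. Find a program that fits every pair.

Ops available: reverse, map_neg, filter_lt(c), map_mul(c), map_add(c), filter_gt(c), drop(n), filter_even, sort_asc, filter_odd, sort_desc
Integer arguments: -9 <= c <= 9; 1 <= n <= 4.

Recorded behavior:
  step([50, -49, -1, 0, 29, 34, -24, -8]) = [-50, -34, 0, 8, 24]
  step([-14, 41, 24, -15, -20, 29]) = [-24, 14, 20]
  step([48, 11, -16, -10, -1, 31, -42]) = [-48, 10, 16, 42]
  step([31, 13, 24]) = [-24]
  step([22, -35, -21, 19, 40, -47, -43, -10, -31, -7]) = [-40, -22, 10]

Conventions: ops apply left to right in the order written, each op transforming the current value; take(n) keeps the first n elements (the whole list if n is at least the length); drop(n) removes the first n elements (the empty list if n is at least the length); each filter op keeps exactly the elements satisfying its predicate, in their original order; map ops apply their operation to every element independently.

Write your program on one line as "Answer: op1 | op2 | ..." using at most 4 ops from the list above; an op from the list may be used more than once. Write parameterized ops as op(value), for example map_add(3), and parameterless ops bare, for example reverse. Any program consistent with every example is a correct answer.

sort_desc | map_neg | filter_even

Check, running the answer program on each example:
  [50, -49, -1, 0, 29, 34, -24, -8] -> [50, 34, 29, 0, -1, -8, -24, -49] -> [-50, -34, -29, 0, 1, 8, 24, 49] -> [-50, -34, 0, 8, 24]
  [-14, 41, 24, -15, -20, 29] -> [41, 29, 24, -14, -15, -20] -> [-41, -29, -24, 14, 15, 20] -> [-24, 14, 20]
  [48, 11, -16, -10, -1, 31, -42] -> [48, 31, 11, -1, -10, -16, -42] -> [-48, -31, -11, 1, 10, 16, 42] -> [-48, 10, 16, 42]
  [31, 13, 24] -> [31, 24, 13] -> [-31, -24, -13] -> [-24]
  [22, -35, -21, 19, 40, -47, -43, -10, -31, -7] -> [40, 22, 19, -7, -10, -21, -31, -35, -43, -47] -> [-40, -22, -19, 7, 10, 21, 31, 35, 43, 47] -> [-40, -22, 10]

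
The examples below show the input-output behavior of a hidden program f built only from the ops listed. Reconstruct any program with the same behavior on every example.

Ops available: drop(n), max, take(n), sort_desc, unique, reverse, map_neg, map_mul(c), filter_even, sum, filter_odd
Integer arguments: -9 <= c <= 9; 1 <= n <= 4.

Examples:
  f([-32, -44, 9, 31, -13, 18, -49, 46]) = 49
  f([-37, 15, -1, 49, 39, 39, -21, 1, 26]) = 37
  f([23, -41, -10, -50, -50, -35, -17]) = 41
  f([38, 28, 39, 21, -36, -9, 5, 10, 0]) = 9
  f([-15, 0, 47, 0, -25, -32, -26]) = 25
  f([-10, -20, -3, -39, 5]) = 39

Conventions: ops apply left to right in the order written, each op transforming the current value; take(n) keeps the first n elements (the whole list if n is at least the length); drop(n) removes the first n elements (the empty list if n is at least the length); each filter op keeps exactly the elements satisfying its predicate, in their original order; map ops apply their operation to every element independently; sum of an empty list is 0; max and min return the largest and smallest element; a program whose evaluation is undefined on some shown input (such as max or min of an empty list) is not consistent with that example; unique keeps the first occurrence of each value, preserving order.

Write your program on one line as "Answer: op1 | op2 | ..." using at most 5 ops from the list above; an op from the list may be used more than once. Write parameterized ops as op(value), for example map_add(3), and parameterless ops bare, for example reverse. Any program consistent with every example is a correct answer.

sort_desc | filter_odd | map_neg | max

Check, running the answer program on each example:
  [-32, -44, 9, 31, -13, 18, -49, 46] -> [46, 31, 18, 9, -13, -32, -44, -49] -> [31, 9, -13, -49] -> [-31, -9, 13, 49] -> 49
  [-37, 15, -1, 49, 39, 39, -21, 1, 26] -> [49, 39, 39, 26, 15, 1, -1, -21, -37] -> [49, 39, 39, 15, 1, -1, -21, -37] -> [-49, -39, -39, -15, -1, 1, 21, 37] -> 37
  [23, -41, -10, -50, -50, -35, -17] -> [23, -10, -17, -35, -41, -50, -50] -> [23, -17, -35, -41] -> [-23, 17, 35, 41] -> 41
  [38, 28, 39, 21, -36, -9, 5, 10, 0] -> [39, 38, 28, 21, 10, 5, 0, -9, -36] -> [39, 21, 5, -9] -> [-39, -21, -5, 9] -> 9
  [-15, 0, 47, 0, -25, -32, -26] -> [47, 0, 0, -15, -25, -26, -32] -> [47, -15, -25] -> [-47, 15, 25] -> 25
  [-10, -20, -3, -39, 5] -> [5, -3, -10, -20, -39] -> [5, -3, -39] -> [-5, 3, 39] -> 39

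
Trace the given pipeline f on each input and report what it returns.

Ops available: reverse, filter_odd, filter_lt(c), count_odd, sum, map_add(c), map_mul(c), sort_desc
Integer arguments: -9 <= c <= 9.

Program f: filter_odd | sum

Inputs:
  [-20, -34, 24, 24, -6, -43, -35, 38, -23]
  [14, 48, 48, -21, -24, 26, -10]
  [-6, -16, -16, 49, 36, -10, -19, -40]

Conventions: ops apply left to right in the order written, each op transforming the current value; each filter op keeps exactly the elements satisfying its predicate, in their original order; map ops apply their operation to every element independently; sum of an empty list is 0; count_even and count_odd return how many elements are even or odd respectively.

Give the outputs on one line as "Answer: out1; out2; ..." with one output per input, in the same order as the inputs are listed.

-101; -21; 30

Execution, op by op:
  [-20, -34, 24, 24, -6, -43, -35, 38, -23] -> [-43, -35, -23] -> -101
  [14, 48, 48, -21, -24, 26, -10] -> [-21] -> -21
  [-6, -16, -16, 49, 36, -10, -19, -40] -> [49, -19] -> 30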